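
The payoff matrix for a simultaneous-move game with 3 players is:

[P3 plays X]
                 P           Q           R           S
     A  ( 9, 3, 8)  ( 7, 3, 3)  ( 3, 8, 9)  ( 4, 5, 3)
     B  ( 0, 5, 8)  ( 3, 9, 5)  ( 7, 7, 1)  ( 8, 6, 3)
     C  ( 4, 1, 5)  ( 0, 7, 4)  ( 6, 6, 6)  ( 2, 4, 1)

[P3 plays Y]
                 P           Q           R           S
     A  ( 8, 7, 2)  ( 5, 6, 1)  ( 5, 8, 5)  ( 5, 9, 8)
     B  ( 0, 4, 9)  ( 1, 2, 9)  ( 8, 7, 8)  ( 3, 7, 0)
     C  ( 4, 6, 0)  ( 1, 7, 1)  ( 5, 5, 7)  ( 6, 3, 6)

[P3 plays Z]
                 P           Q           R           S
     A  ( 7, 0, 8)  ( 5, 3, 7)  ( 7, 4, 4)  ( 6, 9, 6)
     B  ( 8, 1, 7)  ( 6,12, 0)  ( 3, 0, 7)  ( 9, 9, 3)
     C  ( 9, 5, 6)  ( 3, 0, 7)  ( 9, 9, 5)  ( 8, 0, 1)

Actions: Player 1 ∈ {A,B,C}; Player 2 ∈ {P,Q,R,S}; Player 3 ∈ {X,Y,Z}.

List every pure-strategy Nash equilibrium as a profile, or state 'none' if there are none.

PSNE = {(B,R,Y)}

(A,P,X): not NE [P2→R gives 8>3]
(A,P,Y): not NE [P2→S gives 9>7; P3→Z gives 8>2]
(A,P,Z): not NE [P1→C gives 9>7; P2→S gives 9>0]
(A,Q,X): not NE [P2→R gives 8>3; P3→Z gives 7>3]
(A,Q,Y): not NE [P2→S gives 9>6; P3→Z gives 7>1]
(A,Q,Z): not NE [P1→B gives 6>5; P2→S gives 9>3]
(A,R,X): not NE [P1→B gives 7>3]
(A,R,Y): not NE [P1→B gives 8>5; P2→S gives 9>8; P3→X gives 9>5]
(A,R,Z): not NE [P1→C gives 9>7; P2→S gives 9>4; P3→X gives 9>4]
(A,S,X): not NE [P1→B gives 8>4; P2→R gives 8>5; P3→Y gives 8>3]
(A,S,Y): not NE [P1→C gives 6>5]
(A,S,Z): not NE [P1→B gives 9>6; P3→Y gives 8>6]
(B,P,X): not NE [P1→A gives 9>0; P2→Q gives 9>5; P3→Y gives 9>8]
(B,P,Y): not NE [P1→A gives 8>0; P2→S gives 7>4]
(B,P,Z): not NE [P1→C gives 9>8; P2→Q gives 12>1; P3→Y gives 9>7]
(B,Q,X): not NE [P1→A gives 7>3; P3→Y gives 9>5]
(B,Q,Y): not NE [P1→A gives 5>1; P2→S gives 7>2]
(B,Q,Z): not NE [P3→Y gives 9>0]
(B,R,X): not NE [P2→Q gives 9>7; P3→Y gives 8>1]
(B,R,Y): NE
(B,R,Z): not NE [P1→C gives 9>3; P2→Q gives 12>0; P3→Y gives 8>7]
(B,S,X): not NE [P2→Q gives 9>6]
(B,S,Y): not NE [P1→C gives 6>3; P3→Z gives 3>0]
(B,S,Z): not NE [P2→Q gives 12>9]
(C,P,X): not NE [P1→A gives 9>4; P2→Q gives 7>1; P3→Z gives 6>5]
(C,P,Y): not NE [P1→A gives 8>4; P2→Q gives 7>6; P3→Z gives 6>0]
(C,P,Z): not NE [P2→R gives 9>5]
(C,Q,X): not NE [P1→A gives 7>0; P3→Z gives 7>4]
(C,Q,Y): not NE [P1→A gives 5>1; P3→Z gives 7>1]
(C,Q,Z): not NE [P1→B gives 6>3; P2→R gives 9>0]
(C,R,X): not NE [P1→B gives 7>6; P2→Q gives 7>6; P3→Y gives 7>6]
(C,R,Y): not NE [P1→B gives 8>5; P2→Q gives 7>5]
(C,R,Z): not NE [P3→Y gives 7>5]
(C,S,X): not NE [P1→B gives 8>2; P2→Q gives 7>4; P3→Y gives 6>1]
(C,S,Y): not NE [P2→Q gives 7>3]
(C,S,Z): not NE [P1→B gives 9>8; P2→R gives 9>0; P3→Y gives 6>1]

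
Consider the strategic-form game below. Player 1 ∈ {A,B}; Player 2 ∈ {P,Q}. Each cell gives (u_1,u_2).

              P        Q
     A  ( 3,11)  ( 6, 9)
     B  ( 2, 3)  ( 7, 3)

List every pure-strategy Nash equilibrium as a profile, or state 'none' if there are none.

(A,P): NE
(A,Q): not NE [P1→B gives 7>6; P2→P gives 11>9]
(B,P): not NE [P1→A gives 3>2]
(B,Q): NE

PSNE = {(A,P), (B,Q)}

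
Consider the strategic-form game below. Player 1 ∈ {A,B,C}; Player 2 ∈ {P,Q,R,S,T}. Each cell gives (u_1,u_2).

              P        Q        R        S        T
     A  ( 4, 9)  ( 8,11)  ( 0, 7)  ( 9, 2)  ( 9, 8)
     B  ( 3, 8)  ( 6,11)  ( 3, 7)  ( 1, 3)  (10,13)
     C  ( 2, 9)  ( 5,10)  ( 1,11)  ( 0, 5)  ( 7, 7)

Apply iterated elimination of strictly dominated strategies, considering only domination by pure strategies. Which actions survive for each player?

Survivors P1:{A,B} P2:{Q,T}

P1 drop C (B beats it: P:3>2 Q:6>5 R:3>1 S:1>0 T:10>7)
P2 drop P (Q beats it: A:11>9 B:11>8)
P2 drop R (Q beats it: A:11>7 B:11>7)
P2 drop S (Q beats it: A:11>2 B:11>3)
P1→{A,B} P2→{Q,T}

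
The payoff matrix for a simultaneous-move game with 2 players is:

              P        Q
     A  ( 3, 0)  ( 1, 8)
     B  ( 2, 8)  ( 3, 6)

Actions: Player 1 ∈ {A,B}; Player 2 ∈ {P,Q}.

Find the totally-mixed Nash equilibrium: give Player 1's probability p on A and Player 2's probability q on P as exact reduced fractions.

P1 indiff ⇒ q·3+(1-q)·1 = q·2+(1-q)·3 ⇒ q(1) = (1-q)(2) ⇒ q = 2/3
P2 indiff ⇒ p·0+(1-p)·8 = p·8+(1-p)·6 ⇒ p(-8) = (1-p)(-2) ⇒ p = 1/5

p=1/5, q=2/3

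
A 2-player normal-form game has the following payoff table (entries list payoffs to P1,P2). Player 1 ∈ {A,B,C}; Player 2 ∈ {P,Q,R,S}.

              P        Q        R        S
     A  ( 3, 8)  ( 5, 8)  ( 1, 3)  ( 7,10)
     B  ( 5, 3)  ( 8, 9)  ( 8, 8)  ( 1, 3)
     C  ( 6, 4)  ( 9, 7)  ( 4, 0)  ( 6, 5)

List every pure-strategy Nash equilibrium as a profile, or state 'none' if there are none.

PSNE = {(A,S), (C,Q)}

(A,P): not NE [P1→C gives 6>3; P2→S gives 10>8]
(A,Q): not NE [P1→C gives 9>5; P2→S gives 10>8]
(A,R): not NE [P1→B gives 8>1; P2→S gives 10>3]
(A,S): NE
(B,P): not NE [P1→C gives 6>5; P2→Q gives 9>3]
(B,Q): not NE [P1→C gives 9>8]
(B,R): not NE [P2→Q gives 9>8]
(B,S): not NE [P1→A gives 7>1; P2→Q gives 9>3]
(C,P): not NE [P2→Q gives 7>4]
(C,Q): NE
(C,R): not NE [P1→B gives 8>4; P2→Q gives 7>0]
(C,S): not NE [P1→A gives 7>6; P2→Q gives 7>5]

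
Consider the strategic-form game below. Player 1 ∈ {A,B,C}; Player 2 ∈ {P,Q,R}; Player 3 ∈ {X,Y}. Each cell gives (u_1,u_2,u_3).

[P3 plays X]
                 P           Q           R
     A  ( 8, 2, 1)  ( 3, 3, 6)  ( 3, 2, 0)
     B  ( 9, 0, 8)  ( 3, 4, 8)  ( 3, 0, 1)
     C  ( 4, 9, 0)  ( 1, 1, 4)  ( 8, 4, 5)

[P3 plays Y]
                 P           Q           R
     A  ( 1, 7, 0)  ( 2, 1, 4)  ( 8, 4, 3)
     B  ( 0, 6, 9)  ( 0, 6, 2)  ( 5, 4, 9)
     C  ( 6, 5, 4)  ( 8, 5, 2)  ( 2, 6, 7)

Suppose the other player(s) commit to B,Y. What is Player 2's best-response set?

argmax u_2 = {P,Q}

u_2(P vs B,Y) = 6
u_2(Q vs B,Y) = 6
u_2(R vs B,Y) = 4
max payoff 6 at {P,Q}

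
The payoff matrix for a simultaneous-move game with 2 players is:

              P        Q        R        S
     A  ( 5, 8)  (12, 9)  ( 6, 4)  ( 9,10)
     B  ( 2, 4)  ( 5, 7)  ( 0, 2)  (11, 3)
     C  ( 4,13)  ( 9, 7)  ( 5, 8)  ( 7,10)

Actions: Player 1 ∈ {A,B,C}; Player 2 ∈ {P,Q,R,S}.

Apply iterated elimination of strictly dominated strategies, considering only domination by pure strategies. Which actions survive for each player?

Survivors P1:{A,B} P2:{Q,S}

P1 drop C (A beats it: P:5>4 Q:12>9 R:6>5 S:9>7)
P2 drop P (Q beats it: A:9>8 B:7>4)
P2 drop R (Q beats it: A:9>4 B:7>2)
P1→{A,B} P2→{Q,S}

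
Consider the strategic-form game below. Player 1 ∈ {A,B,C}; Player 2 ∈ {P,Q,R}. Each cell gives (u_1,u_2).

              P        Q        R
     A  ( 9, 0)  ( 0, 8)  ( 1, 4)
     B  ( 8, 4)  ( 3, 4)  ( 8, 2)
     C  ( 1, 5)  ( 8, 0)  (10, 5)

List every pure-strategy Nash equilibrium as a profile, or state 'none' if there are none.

Nash profiles: (C,R)

(A,P): not NE [P2→Q gives 8>0]
(A,Q): not NE [P1→C gives 8>0]
(A,R): not NE [P1→C gives 10>1; P2→Q gives 8>4]
(B,P): not NE [P1→A gives 9>8]
(B,Q): not NE [P1→C gives 8>3]
(B,R): not NE [P1→C gives 10>8; P2→Q gives 4>2]
(C,P): not NE [P1→A gives 9>1]
(C,Q): not NE [P2→R gives 5>0]
(C,R): NE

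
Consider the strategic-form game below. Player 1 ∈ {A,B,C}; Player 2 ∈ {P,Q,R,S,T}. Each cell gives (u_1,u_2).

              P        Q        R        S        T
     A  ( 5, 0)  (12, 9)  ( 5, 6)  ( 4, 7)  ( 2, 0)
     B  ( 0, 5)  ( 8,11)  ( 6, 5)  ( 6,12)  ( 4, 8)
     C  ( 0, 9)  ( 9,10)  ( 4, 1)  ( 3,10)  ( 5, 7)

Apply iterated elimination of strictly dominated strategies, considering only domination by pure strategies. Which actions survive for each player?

P2 drop P (Q beats it: A:9>0 B:11>5 C:10>9)
P2 drop R (Q beats it: A:9>6 B:11>5 C:10>1)
P2 drop T (Q beats it: A:9>0 B:11>8 C:10>7)
P1 drop C (A beats it: Q:12>9 S:4>3)
P1→{A,B} P2→{Q,S}

Survivors P1:{A,B} P2:{Q,S}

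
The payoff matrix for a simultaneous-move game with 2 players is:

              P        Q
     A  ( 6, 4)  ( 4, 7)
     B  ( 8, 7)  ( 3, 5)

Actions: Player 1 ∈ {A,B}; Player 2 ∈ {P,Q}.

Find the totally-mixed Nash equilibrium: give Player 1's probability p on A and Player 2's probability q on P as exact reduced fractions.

p=2/5, q=1/3

P1 indiff ⇒ q·6+(1-q)·4 = q·8+(1-q)·3 ⇒ q(-2) = (1-q)(-1) ⇒ q = 1/3
P2 indiff ⇒ p·4+(1-p)·7 = p·7+(1-p)·5 ⇒ p(-3) = (1-p)(-2) ⇒ p = 2/5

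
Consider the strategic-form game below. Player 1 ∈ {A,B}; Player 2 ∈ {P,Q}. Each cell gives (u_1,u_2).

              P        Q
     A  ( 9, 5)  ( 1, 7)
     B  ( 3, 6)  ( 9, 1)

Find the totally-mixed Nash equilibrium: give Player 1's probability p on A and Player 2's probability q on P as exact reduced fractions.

p=5/7, q=4/7

P1 indiff ⇒ q·9+(1-q)·1 = q·3+(1-q)·9 ⇒ q(6) = (1-q)(8) ⇒ q = 4/7
P2 indiff ⇒ p·5+(1-p)·6 = p·7+(1-p)·1 ⇒ p(-2) = (1-p)(-5) ⇒ p = 5/7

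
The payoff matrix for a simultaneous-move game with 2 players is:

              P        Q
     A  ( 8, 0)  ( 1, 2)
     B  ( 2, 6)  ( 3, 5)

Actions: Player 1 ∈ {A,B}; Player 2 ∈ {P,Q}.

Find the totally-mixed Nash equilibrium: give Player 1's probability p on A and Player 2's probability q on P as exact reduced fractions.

p=1/3, q=1/4

P1 indiff ⇒ q·8+(1-q)·1 = q·2+(1-q)·3 ⇒ q(6) = (1-q)(2) ⇒ q = 1/4
P2 indiff ⇒ p·0+(1-p)·6 = p·2+(1-p)·5 ⇒ p(-2) = (1-p)(-1) ⇒ p = 1/3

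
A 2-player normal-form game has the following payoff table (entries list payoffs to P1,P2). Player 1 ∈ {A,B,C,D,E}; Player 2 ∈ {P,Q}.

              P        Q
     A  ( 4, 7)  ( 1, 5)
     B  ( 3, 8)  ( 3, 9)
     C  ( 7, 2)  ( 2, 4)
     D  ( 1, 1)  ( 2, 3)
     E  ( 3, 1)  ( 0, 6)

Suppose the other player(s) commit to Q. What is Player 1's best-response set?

u_1(A vs Q) = 1
u_1(B vs Q) = 3
u_1(C vs Q) = 2
u_1(D vs Q) = 2
u_1(E vs Q) = 0
max payoff 3 at {B}

BR_1 = {B}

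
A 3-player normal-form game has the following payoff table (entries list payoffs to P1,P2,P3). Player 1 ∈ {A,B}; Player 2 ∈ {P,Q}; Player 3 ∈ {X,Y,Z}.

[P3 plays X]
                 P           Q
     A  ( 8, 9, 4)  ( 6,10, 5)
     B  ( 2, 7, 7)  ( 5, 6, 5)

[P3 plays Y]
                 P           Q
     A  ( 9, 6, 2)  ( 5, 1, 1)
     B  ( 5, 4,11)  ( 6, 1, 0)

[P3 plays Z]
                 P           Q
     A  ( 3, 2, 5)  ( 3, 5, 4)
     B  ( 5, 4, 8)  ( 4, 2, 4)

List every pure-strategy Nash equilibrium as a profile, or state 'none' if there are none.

Nash profiles: (A,Q,X)

(A,P,X): not NE [P2→Q gives 10>9; P3→Z gives 5>4]
(A,P,Y): not NE [P3→Z gives 5>2]
(A,P,Z): not NE [P1→B gives 5>3; P2→Q gives 5>2]
(A,Q,X): NE
(A,Q,Y): not NE [P1→B gives 6>5; P2→P gives 6>1; P3→X gives 5>1]
(A,Q,Z): not NE [P1→B gives 4>3; P3→X gives 5>4]
(B,P,X): not NE [P1→A gives 8>2; P3→Y gives 11>7]
(B,P,Y): not NE [P1→A gives 9>5]
(B,P,Z): not NE [P3→Y gives 11>8]
(B,Q,X): not NE [P1→A gives 6>5; P2→P gives 7>6]
(B,Q,Y): not NE [P2→P gives 4>1; P3→X gives 5>0]
(B,Q,Z): not NE [P2→P gives 4>2; P3→X gives 5>4]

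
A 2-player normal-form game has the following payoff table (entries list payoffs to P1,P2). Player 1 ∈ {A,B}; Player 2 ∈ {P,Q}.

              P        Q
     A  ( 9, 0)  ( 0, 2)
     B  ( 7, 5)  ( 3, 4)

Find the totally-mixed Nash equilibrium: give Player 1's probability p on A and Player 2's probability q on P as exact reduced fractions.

p=1/3, q=3/5

P1 indiff ⇒ q·9+(1-q)·0 = q·7+(1-q)·3 ⇒ q(2) = (1-q)(3) ⇒ q = 3/5
P2 indiff ⇒ p·0+(1-p)·5 = p·2+(1-p)·4 ⇒ p(-2) = (1-p)(-1) ⇒ p = 1/3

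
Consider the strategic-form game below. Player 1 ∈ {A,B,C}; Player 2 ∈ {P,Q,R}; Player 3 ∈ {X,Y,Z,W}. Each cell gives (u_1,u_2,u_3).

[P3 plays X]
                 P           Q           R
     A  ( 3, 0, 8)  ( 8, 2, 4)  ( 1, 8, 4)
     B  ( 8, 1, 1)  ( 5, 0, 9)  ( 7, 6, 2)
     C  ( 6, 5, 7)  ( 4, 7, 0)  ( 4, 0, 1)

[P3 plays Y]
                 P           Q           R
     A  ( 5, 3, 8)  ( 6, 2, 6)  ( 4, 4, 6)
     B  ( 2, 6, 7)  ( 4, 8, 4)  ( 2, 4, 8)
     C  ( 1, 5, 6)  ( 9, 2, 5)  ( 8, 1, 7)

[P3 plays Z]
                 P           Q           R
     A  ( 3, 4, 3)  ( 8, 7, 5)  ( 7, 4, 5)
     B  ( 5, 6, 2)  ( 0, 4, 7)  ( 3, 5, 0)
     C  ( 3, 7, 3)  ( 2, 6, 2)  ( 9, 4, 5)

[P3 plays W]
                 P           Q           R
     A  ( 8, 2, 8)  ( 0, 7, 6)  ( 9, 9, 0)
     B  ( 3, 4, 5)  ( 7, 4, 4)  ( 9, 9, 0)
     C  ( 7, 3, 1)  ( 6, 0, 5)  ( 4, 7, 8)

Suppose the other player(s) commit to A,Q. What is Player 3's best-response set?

BR_3 = {Y,W}

u_3(X vs A,Q) = 4
u_3(Y vs A,Q) = 6
u_3(Z vs A,Q) = 5
u_3(W vs A,Q) = 6
max payoff 6 at {Y,W}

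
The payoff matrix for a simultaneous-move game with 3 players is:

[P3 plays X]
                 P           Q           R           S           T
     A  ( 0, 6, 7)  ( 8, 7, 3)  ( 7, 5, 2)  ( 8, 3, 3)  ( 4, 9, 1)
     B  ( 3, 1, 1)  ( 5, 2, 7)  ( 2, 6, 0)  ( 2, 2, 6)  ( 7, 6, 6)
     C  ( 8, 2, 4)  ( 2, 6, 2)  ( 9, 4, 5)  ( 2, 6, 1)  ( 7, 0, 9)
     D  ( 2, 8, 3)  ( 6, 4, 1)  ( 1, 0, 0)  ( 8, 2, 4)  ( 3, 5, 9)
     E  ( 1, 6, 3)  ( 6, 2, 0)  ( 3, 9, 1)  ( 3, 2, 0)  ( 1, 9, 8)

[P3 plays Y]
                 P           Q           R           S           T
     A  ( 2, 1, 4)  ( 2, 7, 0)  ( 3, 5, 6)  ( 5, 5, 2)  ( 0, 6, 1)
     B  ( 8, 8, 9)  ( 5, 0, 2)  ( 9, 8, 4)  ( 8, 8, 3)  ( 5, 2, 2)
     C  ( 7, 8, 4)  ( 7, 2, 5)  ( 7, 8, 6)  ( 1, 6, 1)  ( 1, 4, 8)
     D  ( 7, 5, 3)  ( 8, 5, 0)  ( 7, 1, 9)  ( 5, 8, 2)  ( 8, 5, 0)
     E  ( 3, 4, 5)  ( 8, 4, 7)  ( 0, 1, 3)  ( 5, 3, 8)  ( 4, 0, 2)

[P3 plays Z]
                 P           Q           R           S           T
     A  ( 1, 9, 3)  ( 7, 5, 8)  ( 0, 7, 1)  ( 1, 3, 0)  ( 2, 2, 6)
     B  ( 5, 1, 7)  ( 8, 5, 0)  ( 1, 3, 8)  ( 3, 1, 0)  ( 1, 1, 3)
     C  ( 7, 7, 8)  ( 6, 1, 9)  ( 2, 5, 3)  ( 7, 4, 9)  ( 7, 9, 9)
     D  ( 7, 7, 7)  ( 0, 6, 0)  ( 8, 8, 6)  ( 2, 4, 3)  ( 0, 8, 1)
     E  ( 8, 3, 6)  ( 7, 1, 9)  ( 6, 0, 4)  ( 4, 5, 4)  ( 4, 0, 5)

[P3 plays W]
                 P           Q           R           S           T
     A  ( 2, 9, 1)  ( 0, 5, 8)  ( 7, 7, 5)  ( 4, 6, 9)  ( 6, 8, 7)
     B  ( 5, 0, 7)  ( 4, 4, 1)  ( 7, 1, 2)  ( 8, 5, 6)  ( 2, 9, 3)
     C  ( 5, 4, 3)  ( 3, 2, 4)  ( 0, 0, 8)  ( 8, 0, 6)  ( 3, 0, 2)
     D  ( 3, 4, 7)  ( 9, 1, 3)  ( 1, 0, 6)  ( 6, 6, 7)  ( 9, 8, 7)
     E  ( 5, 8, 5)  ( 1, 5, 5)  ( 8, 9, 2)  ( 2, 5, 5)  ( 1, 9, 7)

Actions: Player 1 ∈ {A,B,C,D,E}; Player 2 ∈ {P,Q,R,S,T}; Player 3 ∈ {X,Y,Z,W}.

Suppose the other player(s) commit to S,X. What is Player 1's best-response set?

P1 best: {A,D}

u_1(A vs S,X) = 8
u_1(B vs S,X) = 2
u_1(C vs S,X) = 2
u_1(D vs S,X) = 8
u_1(E vs S,X) = 3
max payoff 8 at {A,D}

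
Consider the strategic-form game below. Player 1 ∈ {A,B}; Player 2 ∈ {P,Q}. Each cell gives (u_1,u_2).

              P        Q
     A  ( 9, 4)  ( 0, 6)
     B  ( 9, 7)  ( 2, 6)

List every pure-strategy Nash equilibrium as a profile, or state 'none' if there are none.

(A,P): not NE [P2→Q gives 6>4]
(A,Q): not NE [P1→B gives 2>0]
(B,P): NE
(B,Q): not NE [P2→P gives 7>6]

PSNE = {(B,P)}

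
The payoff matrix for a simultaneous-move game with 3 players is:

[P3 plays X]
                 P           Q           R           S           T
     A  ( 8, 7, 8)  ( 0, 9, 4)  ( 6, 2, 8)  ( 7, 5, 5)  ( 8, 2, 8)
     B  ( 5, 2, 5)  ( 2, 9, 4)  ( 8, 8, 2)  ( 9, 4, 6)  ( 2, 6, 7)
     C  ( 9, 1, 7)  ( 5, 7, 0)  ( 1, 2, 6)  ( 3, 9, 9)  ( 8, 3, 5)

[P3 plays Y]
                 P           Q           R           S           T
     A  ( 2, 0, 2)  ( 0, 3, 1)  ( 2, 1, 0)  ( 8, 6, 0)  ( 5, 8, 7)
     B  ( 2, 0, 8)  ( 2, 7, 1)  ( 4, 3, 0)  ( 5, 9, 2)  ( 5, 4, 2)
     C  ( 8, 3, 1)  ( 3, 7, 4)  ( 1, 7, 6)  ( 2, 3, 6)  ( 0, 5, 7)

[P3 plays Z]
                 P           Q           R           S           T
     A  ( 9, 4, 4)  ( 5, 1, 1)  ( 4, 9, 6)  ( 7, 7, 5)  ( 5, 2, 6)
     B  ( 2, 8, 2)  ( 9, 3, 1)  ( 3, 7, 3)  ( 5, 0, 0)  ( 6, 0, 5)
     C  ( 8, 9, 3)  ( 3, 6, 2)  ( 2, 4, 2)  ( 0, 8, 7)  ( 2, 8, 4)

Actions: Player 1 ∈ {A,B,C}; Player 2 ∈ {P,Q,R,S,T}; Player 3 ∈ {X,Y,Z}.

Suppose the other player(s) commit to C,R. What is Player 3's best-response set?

P3 best: {X,Y}

u_3(X vs C,R) = 6
u_3(Y vs C,R) = 6
u_3(Z vs C,R) = 2
max payoff 6 at {X,Y}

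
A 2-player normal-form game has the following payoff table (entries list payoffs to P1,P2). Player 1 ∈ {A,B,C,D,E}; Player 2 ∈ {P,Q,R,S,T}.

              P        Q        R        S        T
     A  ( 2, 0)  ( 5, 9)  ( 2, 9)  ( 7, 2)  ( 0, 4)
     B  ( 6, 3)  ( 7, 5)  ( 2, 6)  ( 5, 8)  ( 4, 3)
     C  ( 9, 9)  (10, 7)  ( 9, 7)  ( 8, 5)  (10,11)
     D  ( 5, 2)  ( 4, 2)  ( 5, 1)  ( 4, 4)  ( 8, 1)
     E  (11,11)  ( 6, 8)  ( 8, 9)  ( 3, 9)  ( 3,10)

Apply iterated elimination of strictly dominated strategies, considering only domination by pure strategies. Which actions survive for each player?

P1 drop A (C beats it: P:9>2 Q:10>5 R:9>2 S:8>7 T:10>0)
P1 drop B (C beats it: P:9>6 Q:10>7 R:9>2 S:8>5 T:10>4)
P1 drop D (C beats it: P:9>5 Q:10>4 R:9>5 S:8>4 T:10>8)
P2 drop Q (P beats it: C:9>7 E:11>8)
P2 drop R (P beats it: C:9>7 E:11>9)
P2 drop S (P beats it: C:9>5 E:11>9)
P1→{C,E} P2→{P,T}

Survivors P1:{C,E} P2:{P,T}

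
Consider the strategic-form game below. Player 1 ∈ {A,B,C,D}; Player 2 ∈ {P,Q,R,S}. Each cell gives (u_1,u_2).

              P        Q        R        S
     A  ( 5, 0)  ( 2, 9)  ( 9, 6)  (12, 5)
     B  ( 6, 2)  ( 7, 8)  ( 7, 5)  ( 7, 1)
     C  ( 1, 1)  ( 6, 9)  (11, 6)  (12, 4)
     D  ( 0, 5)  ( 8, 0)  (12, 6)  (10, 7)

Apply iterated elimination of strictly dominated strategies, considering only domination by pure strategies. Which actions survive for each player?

Remaining: P1:{A,C,D} P2:{Q,R,S}

P2 drop P (R beats it: A:6>0 B:5>2 C:6>1 D:6>5)
P1 drop B (D beats it: Q:8>7 R:12>7 S:10>7)
P1→{A,C,D} P2→{Q,R,S}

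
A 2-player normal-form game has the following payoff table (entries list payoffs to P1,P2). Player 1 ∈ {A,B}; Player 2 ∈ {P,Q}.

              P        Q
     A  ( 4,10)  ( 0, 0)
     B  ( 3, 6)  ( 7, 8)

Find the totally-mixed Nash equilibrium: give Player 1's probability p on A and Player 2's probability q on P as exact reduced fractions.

P1 mixes 1/6 on A; P2 mixes 7/8 on P

P1 indiff ⇒ q·4+(1-q)·0 = q·3+(1-q)·7 ⇒ q(1) = (1-q)(7) ⇒ q = 7/8
P2 indiff ⇒ p·10+(1-p)·6 = p·0+(1-p)·8 ⇒ p(10) = (1-p)(2) ⇒ p = 1/6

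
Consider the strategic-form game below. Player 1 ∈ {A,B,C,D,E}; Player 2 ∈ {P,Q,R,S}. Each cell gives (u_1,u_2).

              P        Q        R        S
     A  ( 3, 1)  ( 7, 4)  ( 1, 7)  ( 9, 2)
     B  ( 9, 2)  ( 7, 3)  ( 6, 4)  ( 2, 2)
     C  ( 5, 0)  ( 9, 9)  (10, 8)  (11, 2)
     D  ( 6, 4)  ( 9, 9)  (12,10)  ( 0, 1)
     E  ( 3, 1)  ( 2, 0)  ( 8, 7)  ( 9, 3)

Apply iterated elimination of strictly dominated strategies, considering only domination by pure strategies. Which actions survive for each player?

P1 drop A (C beats it: P:5>3 Q:9>7 R:10>1 S:11>9)
P1 drop E (C beats it: P:5>3 Q:9>2 R:10>8 S:11>9)
P2 drop P (Q beats it: B:3>2 C:9>0 D:9>4)
P1 drop B (C beats it: Q:9>7 R:10>6 S:11>2)
P2 drop S (Q beats it: C:9>2 D:9>1)
P1→{C,D} P2→{Q,R}

IESDS → P1:{C,D} P2:{Q,R}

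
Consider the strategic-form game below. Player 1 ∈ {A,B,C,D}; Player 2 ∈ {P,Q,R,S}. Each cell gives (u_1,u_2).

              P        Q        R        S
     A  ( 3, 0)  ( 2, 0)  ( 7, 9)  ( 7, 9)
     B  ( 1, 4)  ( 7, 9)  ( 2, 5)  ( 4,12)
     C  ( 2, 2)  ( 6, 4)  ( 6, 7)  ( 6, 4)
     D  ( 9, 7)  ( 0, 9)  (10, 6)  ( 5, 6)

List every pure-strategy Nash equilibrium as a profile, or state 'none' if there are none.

(A,P): not NE [P1→D gives 9>3; P2→S gives 9>0]
(A,Q): not NE [P1→B gives 7>2; P2→S gives 9>0]
(A,R): not NE [P1→D gives 10>7]
(A,S): NE
(B,P): not NE [P1→D gives 9>1; P2→S gives 12>4]
(B,Q): not NE [P2→S gives 12>9]
(B,R): not NE [P1→D gives 10>2; P2→S gives 12>5]
(B,S): not NE [P1→A gives 7>4]
(C,P): not NE [P1→D gives 9>2; P2→R gives 7>2]
(C,Q): not NE [P1→B gives 7>6; P2→R gives 7>4]
(C,R): not NE [P1→D gives 10>6]
(C,S): not NE [P1→A gives 7>6; P2→R gives 7>4]
(D,P): not NE [P2→Q gives 9>7]
(D,Q): not NE [P1→B gives 7>0]
(D,R): not NE [P2→Q gives 9>6]
(D,S): not NE [P1→A gives 7>5; P2→Q gives 9>6]

PSNE = {(A,S)}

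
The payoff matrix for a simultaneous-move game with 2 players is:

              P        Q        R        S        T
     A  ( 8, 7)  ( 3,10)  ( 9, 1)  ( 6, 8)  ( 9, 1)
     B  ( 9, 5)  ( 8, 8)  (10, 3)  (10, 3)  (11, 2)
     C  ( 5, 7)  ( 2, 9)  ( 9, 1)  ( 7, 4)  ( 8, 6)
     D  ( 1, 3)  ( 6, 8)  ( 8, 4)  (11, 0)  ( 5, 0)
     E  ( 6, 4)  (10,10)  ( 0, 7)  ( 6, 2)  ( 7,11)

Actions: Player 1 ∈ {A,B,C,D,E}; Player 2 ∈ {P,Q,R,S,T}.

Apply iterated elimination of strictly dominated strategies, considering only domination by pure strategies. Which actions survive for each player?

P1 drop A (B beats it: P:9>8 Q:8>3 R:10>9 S:10>6 T:11>9)
P1 drop C (B beats it: P:9>5 Q:8>2 R:10>9 S:10>7 T:11>8)
P2 drop P (Q beats it: B:8>5 D:8>3 E:10>4)
P2 drop R (Q beats it: B:8>3 D:8>4 E:10>7)
P2 drop S (Q beats it: B:8>3 D:8>0 E:10>2)
P1 drop D (B beats it: Q:8>6 T:11>5)
P1→{B,E} P2→{Q,T}

Remaining: P1:{B,E} P2:{Q,T}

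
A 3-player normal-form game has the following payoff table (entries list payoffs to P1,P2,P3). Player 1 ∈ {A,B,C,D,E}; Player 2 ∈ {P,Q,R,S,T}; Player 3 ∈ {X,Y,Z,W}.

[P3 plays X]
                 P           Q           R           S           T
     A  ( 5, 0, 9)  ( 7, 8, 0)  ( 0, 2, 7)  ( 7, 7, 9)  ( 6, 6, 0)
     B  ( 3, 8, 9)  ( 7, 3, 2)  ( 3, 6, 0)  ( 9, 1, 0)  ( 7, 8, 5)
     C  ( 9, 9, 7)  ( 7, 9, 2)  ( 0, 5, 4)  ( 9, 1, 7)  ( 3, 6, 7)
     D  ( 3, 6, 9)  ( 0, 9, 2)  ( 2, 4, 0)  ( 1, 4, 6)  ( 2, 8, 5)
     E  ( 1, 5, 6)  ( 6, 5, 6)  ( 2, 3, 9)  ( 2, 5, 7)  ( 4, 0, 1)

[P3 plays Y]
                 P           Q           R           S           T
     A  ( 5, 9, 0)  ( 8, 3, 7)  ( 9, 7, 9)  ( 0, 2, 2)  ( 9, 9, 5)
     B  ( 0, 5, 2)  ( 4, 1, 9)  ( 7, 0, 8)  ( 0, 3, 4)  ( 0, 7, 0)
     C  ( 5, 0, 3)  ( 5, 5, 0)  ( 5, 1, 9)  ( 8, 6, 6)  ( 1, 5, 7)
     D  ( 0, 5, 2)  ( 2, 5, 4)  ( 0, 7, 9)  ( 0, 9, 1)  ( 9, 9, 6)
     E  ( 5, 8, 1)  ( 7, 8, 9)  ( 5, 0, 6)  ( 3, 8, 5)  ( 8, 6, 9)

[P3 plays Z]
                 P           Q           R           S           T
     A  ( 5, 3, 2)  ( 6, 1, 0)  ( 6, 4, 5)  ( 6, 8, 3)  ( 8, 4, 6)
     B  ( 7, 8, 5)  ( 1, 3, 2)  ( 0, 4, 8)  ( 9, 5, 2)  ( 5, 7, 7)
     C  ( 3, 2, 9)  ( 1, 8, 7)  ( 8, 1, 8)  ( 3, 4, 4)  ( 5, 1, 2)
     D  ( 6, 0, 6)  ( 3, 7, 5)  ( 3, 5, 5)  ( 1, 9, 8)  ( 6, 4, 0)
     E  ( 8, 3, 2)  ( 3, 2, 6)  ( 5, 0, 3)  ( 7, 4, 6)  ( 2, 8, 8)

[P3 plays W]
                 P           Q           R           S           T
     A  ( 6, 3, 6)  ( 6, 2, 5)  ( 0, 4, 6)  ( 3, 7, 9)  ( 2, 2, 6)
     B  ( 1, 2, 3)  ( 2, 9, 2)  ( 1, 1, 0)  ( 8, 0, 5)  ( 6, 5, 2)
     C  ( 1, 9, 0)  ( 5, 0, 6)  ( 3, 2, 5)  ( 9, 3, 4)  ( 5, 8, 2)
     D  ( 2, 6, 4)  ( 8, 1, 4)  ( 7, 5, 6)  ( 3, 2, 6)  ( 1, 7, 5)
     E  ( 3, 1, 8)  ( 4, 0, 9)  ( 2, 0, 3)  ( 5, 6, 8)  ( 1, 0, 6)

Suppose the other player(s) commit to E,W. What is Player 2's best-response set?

u_2(P vs E,W) = 1
u_2(Q vs E,W) = 0
u_2(R vs E,W) = 0
u_2(S vs E,W) = 6
u_2(T vs E,W) = 0
max payoff 6 at {S}

argmax u_2 = {S}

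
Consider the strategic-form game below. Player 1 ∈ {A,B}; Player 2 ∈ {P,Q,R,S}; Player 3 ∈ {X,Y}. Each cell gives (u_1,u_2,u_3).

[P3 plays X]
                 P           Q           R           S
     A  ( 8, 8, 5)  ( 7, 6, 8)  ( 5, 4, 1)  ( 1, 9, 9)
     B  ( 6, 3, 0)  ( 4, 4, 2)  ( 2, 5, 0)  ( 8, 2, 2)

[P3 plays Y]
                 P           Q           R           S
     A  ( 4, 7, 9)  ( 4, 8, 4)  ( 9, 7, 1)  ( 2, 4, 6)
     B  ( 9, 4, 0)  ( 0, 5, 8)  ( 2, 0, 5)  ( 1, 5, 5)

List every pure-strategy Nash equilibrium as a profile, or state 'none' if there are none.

(A,P,X): not NE [P2→S gives 9>8; P3→Y gives 9>5]
(A,P,Y): not NE [P1→B gives 9>4; P2→Q gives 8>7]
(A,Q,X): not NE [P2→S gives 9>6]
(A,Q,Y): not NE [P3→X gives 8>4]
(A,R,X): not NE [P2→S gives 9>4]
(A,R,Y): not NE [P2→Q gives 8>7]
(A,S,X): not NE [P1→B gives 8>1]
(A,S,Y): not NE [P2→Q gives 8>4; P3→X gives 9>6]
(B,P,X): not NE [P1→A gives 8>6; P2→R gives 5>3]
(B,P,Y): not NE [P2→S gives 5>4]
(B,Q,X): not NE [P1→A gives 7>4; P2→R gives 5>4; P3→Y gives 8>2]
(B,Q,Y): not NE [P1→A gives 4>0]
(B,R,X): not NE [P1→A gives 5>2; P3→Y gives 5>0]
(B,R,Y): not NE [P1→A gives 9>2; P2→S gives 5>0]
(B,S,X): not NE [P2→R gives 5>2; P3→Y gives 5>2]
(B,S,Y): not NE [P1→A gives 2>1]

No pure NE.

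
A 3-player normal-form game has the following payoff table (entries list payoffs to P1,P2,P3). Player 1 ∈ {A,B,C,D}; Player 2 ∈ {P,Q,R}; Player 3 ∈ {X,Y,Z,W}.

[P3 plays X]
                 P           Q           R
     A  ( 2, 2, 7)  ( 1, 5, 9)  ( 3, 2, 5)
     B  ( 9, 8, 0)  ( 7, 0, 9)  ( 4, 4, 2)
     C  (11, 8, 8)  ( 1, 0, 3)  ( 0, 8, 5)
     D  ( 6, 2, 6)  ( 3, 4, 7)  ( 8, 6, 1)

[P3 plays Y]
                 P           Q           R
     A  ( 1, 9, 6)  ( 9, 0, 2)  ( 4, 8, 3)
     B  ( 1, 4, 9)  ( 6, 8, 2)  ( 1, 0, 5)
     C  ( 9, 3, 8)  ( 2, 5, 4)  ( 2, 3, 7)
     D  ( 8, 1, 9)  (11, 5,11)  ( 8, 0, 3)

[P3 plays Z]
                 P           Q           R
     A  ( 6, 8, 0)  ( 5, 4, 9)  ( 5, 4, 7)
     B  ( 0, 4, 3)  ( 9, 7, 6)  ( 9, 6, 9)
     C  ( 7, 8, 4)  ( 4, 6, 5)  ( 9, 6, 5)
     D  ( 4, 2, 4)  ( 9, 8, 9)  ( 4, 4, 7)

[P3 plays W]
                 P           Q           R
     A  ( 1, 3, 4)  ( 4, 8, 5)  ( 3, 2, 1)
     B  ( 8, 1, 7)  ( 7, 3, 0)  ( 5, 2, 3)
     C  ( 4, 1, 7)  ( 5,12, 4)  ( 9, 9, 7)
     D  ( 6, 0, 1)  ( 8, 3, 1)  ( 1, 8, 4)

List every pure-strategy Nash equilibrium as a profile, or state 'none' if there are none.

(A,P,X): not NE [P1→C gives 11>2; P2→Q gives 5>2]
(A,P,Y): not NE [P1→C gives 9>1; P3→X gives 7>6]
(A,P,Z): not NE [P1→C gives 7>6; P3→X gives 7>0]
(A,P,W): not NE [P1→B gives 8>1; P2→Q gives 8>3; P3→X gives 7>4]
(A,Q,X): not NE [P1→B gives 7>1]
(A,Q,Y): not NE [P1→D gives 11>9; P2→P gives 9>0; P3→Z gives 9>2]
(A,Q,Z): not NE [P1→D gives 9>5; P2→P gives 8>4]
(A,Q,W): not NE [P1→D gives 8>4; P3→Z gives 9>5]
(A,R,X): not NE [P1→D gives 8>3; P2→Q gives 5>2; P3→Z gives 7>5]
(A,R,Y): not NE [P1→D gives 8>4; P2→P gives 9>8; P3→Z gives 7>3]
(A,R,Z): not NE [P1→C gives 9>5; P2→P gives 8>4]
(A,R,W): not NE [P1→C gives 9>3; P2→Q gives 8>2; P3→Z gives 7>1]
(B,P,X): not NE [P1→C gives 11>9; P3→Y gives 9>0]
(B,P,Y): not NE [P1→C gives 9>1; P2→Q gives 8>4]
(B,P,Z): not NE [P1→C gives 7>0; P2→Q gives 7>4; P3→Y gives 9>3]
(B,P,W): not NE [P2→Q gives 3>1; P3→Y gives 9>7]
(B,Q,X): not NE [P2→P gives 8>0]
(B,Q,Y): not NE [P1→D gives 11>6; P3→X gives 9>2]
(B,Q,Z): not NE [P3→X gives 9>6]
(B,Q,W): not NE [P1→D gives 8>7; P3→X gives 9>0]
(B,R,X): not NE [P1→D gives 8>4; P2→P gives 8>4; P3→Z gives 9>2]
(B,R,Y): not NE [P1→D gives 8>1; P2→Q gives 8>0; P3→Z gives 9>5]
(B,R,Z): not NE [P2→Q gives 7>6]
(B,R,W): not NE [P1→C gives 9>5; P2→Q gives 3>2; P3→Z gives 9>3]
(C,P,X): NE
(C,P,Y): not NE [P2→Q gives 5>3]
(C,P,Z): not NE [P3→Y gives 8>4]
(C,P,W): not NE [P1→B gives 8>4; P2→Q gives 12>1; P3→Y gives 8>7]
(C,Q,X): not NE [P1→B gives 7>1; P2→R gives 8>0; P3→Z gives 5>3]
(C,Q,Y): not NE [P1→D gives 11>2; P3→Z gives 5>4]
(C,Q,Z): not NE [P1→D gives 9>4; P2→P gives 8>6]
(C,Q,W): not NE [P1→D gives 8>5; P3→Z gives 5>4]
(C,R,X): not NE [P1→D gives 8>0; P3→W gives 7>5]
(C,R,Y): not NE [P1→D gives 8>2; P2→Q gives 5>3]
(C,R,Z): not NE [P2→P gives 8>6; P3→W gives 7>5]
(C,R,W): not NE [P2→Q gives 12>9]
(D,P,X): not NE [P1→C gives 11>6; P2→R gives 6>2; P3→Y gives 9>6]
(D,P,Y): not NE [P1→C gives 9>8; P2→Q gives 5>1]
(D,P,Z): not NE [P1→C gives 7>4; P2→Q gives 8>2; P3→Y gives 9>4]
(D,P,W): not NE [P1→B gives 8>6; P2→R gives 8>0; P3→Y gives 9>1]
(D,Q,X): not NE [P1→B gives 7>3; P2→R gives 6>4; P3→Y gives 11>7]
(D,Q,Y): NE
(D,Q,Z): not NE [P3→Y gives 11>9]
(D,Q,W): not NE [P2→R gives 8>3; P3→Y gives 11>1]
(D,R,X): not NE [P3→Z gives 7>1]
(D,R,Y): not NE [P2→Q gives 5>0; P3→Z gives 7>3]
(D,R,Z): not NE [P1→C gives 9>4; P2→Q gives 8>4]
(D,R,W): not NE [P1→C gives 9>1; P3→Z gives 7>4]

PSNE = {(C,P,X), (D,Q,Y)}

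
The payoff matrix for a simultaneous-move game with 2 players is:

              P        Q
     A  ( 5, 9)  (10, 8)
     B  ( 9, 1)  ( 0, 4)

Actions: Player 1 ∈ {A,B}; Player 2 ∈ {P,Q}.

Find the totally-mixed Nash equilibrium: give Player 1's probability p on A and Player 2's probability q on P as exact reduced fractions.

P1 indiff ⇒ q·5+(1-q)·10 = q·9+(1-q)·0 ⇒ q(-4) = (1-q)(-10) ⇒ q = 5/7
P2 indiff ⇒ p·9+(1-p)·1 = p·8+(1-p)·4 ⇒ p(1) = (1-p)(3) ⇒ p = 3/4

(p,q) = (3/4, 5/7)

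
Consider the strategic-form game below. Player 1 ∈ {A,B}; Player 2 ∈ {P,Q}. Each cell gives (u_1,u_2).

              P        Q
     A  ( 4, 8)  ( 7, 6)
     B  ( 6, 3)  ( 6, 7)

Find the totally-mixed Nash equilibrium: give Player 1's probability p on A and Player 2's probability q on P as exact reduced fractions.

P1 indiff ⇒ q·4+(1-q)·7 = q·6+(1-q)·6 ⇒ q(-2) = (1-q)(-1) ⇒ q = 1/3
P2 indiff ⇒ p·8+(1-p)·3 = p·6+(1-p)·7 ⇒ p(2) = (1-p)(4) ⇒ p = 2/3

P1 mixes 2/3 on A; P2 mixes 1/3 on P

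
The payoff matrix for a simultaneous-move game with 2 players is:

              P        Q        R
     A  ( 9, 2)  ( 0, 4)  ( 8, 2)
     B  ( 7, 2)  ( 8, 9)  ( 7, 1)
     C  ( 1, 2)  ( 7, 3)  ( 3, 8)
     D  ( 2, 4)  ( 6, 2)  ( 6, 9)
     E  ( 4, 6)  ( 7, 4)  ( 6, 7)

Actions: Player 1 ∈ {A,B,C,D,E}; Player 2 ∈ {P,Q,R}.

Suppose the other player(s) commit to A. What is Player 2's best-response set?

u_2(P vs A) = 2
u_2(Q vs A) = 4
u_2(R vs A) = 2
max payoff 4 at {Q}

argmax u_2 = {Q}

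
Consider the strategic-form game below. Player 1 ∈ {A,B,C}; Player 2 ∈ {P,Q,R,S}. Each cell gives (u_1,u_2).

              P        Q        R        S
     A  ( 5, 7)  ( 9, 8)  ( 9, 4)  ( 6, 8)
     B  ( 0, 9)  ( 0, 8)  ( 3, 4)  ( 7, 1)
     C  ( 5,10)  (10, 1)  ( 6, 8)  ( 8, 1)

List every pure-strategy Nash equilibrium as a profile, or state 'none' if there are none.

(A,P): not NE [P2→S gives 8>7]
(A,Q): not NE [P1→C gives 10>9]
(A,R): not NE [P2→S gives 8>4]
(A,S): not NE [P1→C gives 8>6]
(B,P): not NE [P1→C gives 5>0]
(B,Q): not NE [P1→C gives 10>0; P2→P gives 9>8]
(B,R): not NE [P1→A gives 9>3; P2→P gives 9>4]
(B,S): not NE [P1→C gives 8>7; P2→P gives 9>1]
(C,P): NE
(C,Q): not NE [P2→P gives 10>1]
(C,R): not NE [P1→A gives 9>6; P2→P gives 10>8]
(C,S): not NE [P2→P gives 10>1]

Nash profiles: (C,P)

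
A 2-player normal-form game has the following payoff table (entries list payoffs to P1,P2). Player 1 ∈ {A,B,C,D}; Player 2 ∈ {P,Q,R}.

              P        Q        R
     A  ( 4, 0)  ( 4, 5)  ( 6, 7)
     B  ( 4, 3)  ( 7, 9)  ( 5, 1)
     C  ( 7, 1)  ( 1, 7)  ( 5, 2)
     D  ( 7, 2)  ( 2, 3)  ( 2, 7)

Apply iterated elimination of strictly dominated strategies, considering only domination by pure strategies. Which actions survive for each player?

P2 drop P (Q beats it: A:5>0 B:9>3 C:7>1 D:3>2)
P1 drop C (A beats it: Q:4>1 R:6>5)
P1 drop D (A beats it: Q:4>2 R:6>2)
P1→{A,B} P2→{Q,R}

Remaining: P1:{A,B} P2:{Q,R}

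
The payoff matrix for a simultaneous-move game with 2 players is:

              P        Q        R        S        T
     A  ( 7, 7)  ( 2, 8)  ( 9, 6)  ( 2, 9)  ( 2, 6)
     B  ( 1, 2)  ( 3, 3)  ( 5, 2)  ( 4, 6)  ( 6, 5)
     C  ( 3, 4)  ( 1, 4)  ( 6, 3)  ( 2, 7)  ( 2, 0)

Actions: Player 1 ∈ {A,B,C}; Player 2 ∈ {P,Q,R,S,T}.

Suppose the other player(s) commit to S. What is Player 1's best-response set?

P1 best: {B}

u_1(A vs S) = 2
u_1(B vs S) = 4
u_1(C vs S) = 2
max payoff 4 at {B}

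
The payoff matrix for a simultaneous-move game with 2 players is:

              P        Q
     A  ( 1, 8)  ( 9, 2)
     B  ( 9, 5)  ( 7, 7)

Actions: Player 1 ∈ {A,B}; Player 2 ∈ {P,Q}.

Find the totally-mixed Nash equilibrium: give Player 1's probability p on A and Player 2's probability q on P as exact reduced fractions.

P1 indiff ⇒ q·1+(1-q)·9 = q·9+(1-q)·7 ⇒ q(-8) = (1-q)(-2) ⇒ q = 1/5
P2 indiff ⇒ p·8+(1-p)·5 = p·2+(1-p)·7 ⇒ p(6) = (1-p)(2) ⇒ p = 1/4

(p,q) = (1/4, 1/5)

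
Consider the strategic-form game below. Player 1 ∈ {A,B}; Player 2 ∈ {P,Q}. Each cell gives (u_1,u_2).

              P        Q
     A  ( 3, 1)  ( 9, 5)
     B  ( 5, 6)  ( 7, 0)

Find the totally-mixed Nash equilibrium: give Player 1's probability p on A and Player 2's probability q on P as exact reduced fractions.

P1 indiff ⇒ q·3+(1-q)·9 = q·5+(1-q)·7 ⇒ q(-2) = (1-q)(-2) ⇒ q = 1/2
P2 indiff ⇒ p·1+(1-p)·6 = p·5+(1-p)·0 ⇒ p(-4) = (1-p)(-6) ⇒ p = 3/5

P1 mixes 3/5 on A; P2 mixes 1/2 on P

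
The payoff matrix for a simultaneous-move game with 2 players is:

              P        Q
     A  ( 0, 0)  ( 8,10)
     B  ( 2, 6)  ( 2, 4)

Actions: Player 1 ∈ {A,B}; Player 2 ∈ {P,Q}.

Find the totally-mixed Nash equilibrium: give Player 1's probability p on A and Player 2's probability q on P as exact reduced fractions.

P1 indiff ⇒ q·0+(1-q)·8 = q·2+(1-q)·2 ⇒ q(-2) = (1-q)(-6) ⇒ q = 3/4
P2 indiff ⇒ p·0+(1-p)·6 = p·10+(1-p)·4 ⇒ p(-10) = (1-p)(-2) ⇒ p = 1/6

P1 mixes 1/6 on A; P2 mixes 3/4 on P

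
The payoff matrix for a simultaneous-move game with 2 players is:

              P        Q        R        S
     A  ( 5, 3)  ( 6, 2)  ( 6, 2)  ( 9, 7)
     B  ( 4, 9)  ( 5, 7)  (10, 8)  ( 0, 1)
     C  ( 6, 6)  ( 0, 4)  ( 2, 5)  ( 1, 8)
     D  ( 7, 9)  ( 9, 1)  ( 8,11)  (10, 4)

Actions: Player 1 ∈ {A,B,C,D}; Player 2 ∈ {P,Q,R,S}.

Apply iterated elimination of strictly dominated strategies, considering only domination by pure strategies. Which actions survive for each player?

Remaining: P1:{B,D} P2:{P,R}

P1 drop A (D beats it: P:7>5 Q:9>6 R:8>6 S:10>9)
P1 drop C (D beats it: P:7>6 Q:9>0 R:8>2 S:10>1)
P2 drop Q (P beats it: B:9>7 D:9>1)
P2 drop S (P beats it: B:9>1 D:9>4)
P1→{B,D} P2→{P,R}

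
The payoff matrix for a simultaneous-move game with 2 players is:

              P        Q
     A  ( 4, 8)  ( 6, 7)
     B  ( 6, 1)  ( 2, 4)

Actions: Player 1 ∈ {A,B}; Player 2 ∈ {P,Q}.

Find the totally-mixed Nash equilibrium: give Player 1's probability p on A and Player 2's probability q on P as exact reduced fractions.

P1 mixes 3/4 on A; P2 mixes 2/3 on P

P1 indiff ⇒ q·4+(1-q)·6 = q·6+(1-q)·2 ⇒ q(-2) = (1-q)(-4) ⇒ q = 2/3
P2 indiff ⇒ p·8+(1-p)·1 = p·7+(1-p)·4 ⇒ p(1) = (1-p)(3) ⇒ p = 3/4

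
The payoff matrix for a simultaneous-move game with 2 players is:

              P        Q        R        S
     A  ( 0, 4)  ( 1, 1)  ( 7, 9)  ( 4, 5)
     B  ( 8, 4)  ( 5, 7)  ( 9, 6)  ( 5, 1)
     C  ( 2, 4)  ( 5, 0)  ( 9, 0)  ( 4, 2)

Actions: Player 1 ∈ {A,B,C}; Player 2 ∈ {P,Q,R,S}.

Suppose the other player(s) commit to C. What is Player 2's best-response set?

u_2(P vs C) = 4
u_2(Q vs C) = 0
u_2(R vs C) = 0
u_2(S vs C) = 2
max payoff 4 at {P}

BR_2 = {P}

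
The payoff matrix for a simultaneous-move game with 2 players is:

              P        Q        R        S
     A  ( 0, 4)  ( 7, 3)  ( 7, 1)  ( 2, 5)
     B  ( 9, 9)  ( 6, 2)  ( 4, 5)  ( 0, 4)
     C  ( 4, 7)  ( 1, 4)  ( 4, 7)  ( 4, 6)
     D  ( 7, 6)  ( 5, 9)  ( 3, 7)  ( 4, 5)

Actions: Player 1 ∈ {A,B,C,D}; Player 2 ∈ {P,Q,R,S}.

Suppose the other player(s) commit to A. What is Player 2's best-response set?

argmax u_2 = {S}

u_2(P vs A) = 4
u_2(Q vs A) = 3
u_2(R vs A) = 1
u_2(S vs A) = 5
max payoff 5 at {S}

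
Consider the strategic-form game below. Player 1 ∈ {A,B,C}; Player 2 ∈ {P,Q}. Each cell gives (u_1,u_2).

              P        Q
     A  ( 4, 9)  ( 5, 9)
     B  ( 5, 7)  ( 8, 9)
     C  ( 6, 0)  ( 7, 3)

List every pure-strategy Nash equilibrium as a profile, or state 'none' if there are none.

PSNE = {(B,Q)}

(A,P): not NE [P1→C gives 6>4]
(A,Q): not NE [P1→B gives 8>5]
(B,P): not NE [P1→C gives 6>5; P2→Q gives 9>7]
(B,Q): NE
(C,P): not NE [P2→Q gives 3>0]
(C,Q): not NE [P1→B gives 8>7]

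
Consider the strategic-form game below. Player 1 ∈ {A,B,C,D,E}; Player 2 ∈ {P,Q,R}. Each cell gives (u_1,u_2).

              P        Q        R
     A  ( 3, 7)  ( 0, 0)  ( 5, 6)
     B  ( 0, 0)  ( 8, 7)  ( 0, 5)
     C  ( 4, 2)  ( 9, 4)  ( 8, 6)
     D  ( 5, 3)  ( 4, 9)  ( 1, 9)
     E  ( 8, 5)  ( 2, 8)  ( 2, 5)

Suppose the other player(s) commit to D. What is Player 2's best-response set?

argmax u_2 = {Q,R}

u_2(P vs D) = 3
u_2(Q vs D) = 9
u_2(R vs D) = 9
max payoff 9 at {Q,R}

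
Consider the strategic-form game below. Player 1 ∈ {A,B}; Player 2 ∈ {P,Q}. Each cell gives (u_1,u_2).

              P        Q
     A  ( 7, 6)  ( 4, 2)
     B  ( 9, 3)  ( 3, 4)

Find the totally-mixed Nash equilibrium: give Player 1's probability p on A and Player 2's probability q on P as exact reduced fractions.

p=1/5, q=1/3

P1 indiff ⇒ q·7+(1-q)·4 = q·9+(1-q)·3 ⇒ q(-2) = (1-q)(-1) ⇒ q = 1/3
P2 indiff ⇒ p·6+(1-p)·3 = p·2+(1-p)·4 ⇒ p(4) = (1-p)(1) ⇒ p = 1/5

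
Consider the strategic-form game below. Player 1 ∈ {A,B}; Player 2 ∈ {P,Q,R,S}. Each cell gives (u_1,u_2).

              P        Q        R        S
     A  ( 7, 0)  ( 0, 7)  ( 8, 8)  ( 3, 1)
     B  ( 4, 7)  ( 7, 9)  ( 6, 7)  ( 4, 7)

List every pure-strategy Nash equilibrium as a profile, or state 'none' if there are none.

Nash profiles: (A,R), (B,Q)

(A,P): not NE [P2→R gives 8>0]
(A,Q): not NE [P1→B gives 7>0; P2→R gives 8>7]
(A,R): NE
(A,S): not NE [P1→B gives 4>3; P2→R gives 8>1]
(B,P): not NE [P1→A gives 7>4; P2→Q gives 9>7]
(B,Q): NE
(B,R): not NE [P1→A gives 8>6; P2→Q gives 9>7]
(B,S): not NE [P2→Q gives 9>7]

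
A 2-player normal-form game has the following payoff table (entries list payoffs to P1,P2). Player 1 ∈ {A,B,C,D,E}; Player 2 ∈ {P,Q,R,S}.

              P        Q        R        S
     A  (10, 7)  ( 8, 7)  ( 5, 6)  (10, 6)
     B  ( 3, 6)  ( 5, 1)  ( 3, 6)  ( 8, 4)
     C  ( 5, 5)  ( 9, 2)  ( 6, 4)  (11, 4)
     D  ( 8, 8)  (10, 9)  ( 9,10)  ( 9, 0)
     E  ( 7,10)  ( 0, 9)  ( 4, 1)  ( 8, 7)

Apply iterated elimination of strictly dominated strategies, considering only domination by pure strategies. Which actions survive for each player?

Survivors P1:{A,D} P2:{P,Q,R}

P1 drop B (A beats it: P:10>3 Q:8>5 R:5>3 S:10>8)
P1 drop E (A beats it: P:10>7 Q:8>0 R:5>4 S:10>8)
P2 drop S (P beats it: A:7>6 C:5>4 D:8>0)
P1 drop C (D beats it: P:8>5 Q:10>9 R:9>6)
P1→{A,D} P2→{P,Q,R}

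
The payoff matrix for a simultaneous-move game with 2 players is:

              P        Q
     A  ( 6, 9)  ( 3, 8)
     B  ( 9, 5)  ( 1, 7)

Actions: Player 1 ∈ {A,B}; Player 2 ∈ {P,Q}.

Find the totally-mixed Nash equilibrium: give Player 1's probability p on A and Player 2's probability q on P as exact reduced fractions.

P1 indiff ⇒ q·6+(1-q)·3 = q·9+(1-q)·1 ⇒ q(-3) = (1-q)(-2) ⇒ q = 2/5
P2 indiff ⇒ p·9+(1-p)·5 = p·8+(1-p)·7 ⇒ p(1) = (1-p)(2) ⇒ p = 2/3

P1 mixes 2/3 on A; P2 mixes 2/5 on P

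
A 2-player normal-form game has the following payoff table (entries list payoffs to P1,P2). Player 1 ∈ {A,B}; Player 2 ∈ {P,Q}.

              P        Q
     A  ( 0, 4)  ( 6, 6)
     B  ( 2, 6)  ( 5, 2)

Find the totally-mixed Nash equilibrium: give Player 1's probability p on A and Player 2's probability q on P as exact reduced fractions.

P1 indiff ⇒ q·0+(1-q)·6 = q·2+(1-q)·5 ⇒ q(-2) = (1-q)(-1) ⇒ q = 1/3
P2 indiff ⇒ p·4+(1-p)·6 = p·6+(1-p)·2 ⇒ p(-2) = (1-p)(-4) ⇒ p = 2/3

p=2/3, q=1/3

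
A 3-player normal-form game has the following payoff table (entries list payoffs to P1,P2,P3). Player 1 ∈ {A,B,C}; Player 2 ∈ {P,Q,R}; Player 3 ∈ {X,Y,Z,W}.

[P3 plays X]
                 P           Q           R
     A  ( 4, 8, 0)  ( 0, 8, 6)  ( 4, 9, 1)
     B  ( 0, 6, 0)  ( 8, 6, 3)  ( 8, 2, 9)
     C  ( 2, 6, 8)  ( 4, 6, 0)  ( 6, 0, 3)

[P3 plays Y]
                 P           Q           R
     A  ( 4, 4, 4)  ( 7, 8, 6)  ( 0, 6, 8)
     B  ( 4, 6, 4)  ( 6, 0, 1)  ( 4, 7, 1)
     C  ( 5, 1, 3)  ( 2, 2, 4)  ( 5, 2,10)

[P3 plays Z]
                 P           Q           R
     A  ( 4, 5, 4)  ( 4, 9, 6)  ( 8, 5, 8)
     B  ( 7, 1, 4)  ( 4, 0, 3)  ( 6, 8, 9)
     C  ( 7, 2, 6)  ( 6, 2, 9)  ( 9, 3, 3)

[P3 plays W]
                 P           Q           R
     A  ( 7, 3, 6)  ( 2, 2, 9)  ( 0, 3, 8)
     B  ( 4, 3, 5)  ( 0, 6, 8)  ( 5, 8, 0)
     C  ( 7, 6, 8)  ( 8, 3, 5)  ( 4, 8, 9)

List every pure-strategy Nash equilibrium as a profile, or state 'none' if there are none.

(A,P,X): not NE [P2→R gives 9>8; P3→W gives 6>0]
(A,P,Y): not NE [P1→C gives 5>4; P2→Q gives 8>4; P3→W gives 6>4]
(A,P,Z): not NE [P1→C gives 7>4; P2→Q gives 9>5; P3→W gives 6>4]
(A,P,W): NE
(A,Q,X): not NE [P1→B gives 8>0; P2→R gives 9>8; P3→W gives 9>6]
(A,Q,Y): not NE [P3→W gives 9>6]
(A,Q,Z): not NE [P1→C gives 6>4; P3→W gives 9>6]
(A,Q,W): not NE [P1→C gives 8>2; P2→R gives 3>2]
(A,R,X): not NE [P1→B gives 8>4; P3→W gives 8>1]
(A,R,Y): not NE [P1→C gives 5>0; P2→Q gives 8>6]
(A,R,Z): not NE [P1→C gives 9>8; P2→Q gives 9>5]
(A,R,W): not NE [P1→B gives 5>0]
(B,P,X): not NE [P1→A gives 4>0; P3→W gives 5>0]
(B,P,Y): not NE [P1→C gives 5>4; P2→R gives 7>6; P3→W gives 5>4]
(B,P,Z): not NE [P2→R gives 8>1; P3→W gives 5>4]
(B,P,W): not NE [P1→C gives 7>4; P2→R gives 8>3]
(B,Q,X): not NE [P3→W gives 8>3]
(B,Q,Y): not NE [P1→A gives 7>6; P2→R gives 7>0; P3→W gives 8>1]
(B,Q,Z): not NE [P1→C gives 6>4; P2→R gives 8>0; P3→W gives 8>3]
(B,Q,W): not NE [P1→C gives 8>0; P2→R gives 8>6]
(B,R,X): not NE [P2→Q gives 6>2]
(B,R,Y): not NE [P1→C gives 5>4; P3→Z gives 9>1]
(B,R,Z): not NE [P1→C gives 9>6]
(B,R,W): not NE [P3→Z gives 9>0]
(C,P,X): not NE [P1→A gives 4>2]
(C,P,Y): not NE [P2→R gives 2>1; P3→W gives 8>3]
(C,P,Z): not NE [P2→R gives 3>2; P3→W gives 8>6]
(C,P,W): not NE [P2→R gives 8>6]
(C,Q,X): not NE [P1→B gives 8>4; P3→Z gives 9>0]
(C,Q,Y): not NE [P1→A gives 7>2; P3→Z gives 9>4]
(C,Q,Z): not NE [P2→R gives 3>2]
(C,Q,W): not NE [P2→R gives 8>3; P3→Z gives 9>5]
(C,R,X): not NE [P1→B gives 8>6; P2→Q gives 6>0; P3→Y gives 10>3]
(C,R,Y): NE
(C,R,Z): not NE [P3→Y gives 10>3]
(C,R,W): not NE [P1→B gives 5>4; P3→Y gives 10>9]

PSNE = {(A,P,W), (C,R,Y)}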